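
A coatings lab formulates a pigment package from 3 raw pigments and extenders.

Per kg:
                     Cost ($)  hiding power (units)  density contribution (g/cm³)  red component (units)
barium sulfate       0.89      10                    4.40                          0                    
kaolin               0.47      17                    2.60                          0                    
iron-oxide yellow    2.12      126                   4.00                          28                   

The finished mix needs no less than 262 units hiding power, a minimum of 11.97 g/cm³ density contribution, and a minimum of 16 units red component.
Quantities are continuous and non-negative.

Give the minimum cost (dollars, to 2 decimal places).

$4.73

Treat it as an LP. Let x1 = kg of barium sulfate, x2 = kg of kaolin, x3 = kg of iron-oxide yellow.
Minimize 0.89x1 + 0.47x2 + 2.12x3 s.t.:
  10x1 + 17x2 + 126x3 ≥ 262   (hiding power)
  4.4x1 + 2.6x2 + 4x3 ≥ 11.97   (density contribution)
  28x3 ≥ 16   (red component)
  x1, x2, x3 ≥ 0.
The cheapest feasible vertex uses only kaolin, iron-oxide yellow; barium sulfate is not used. There the hiding power and density contribution constraints are tight.
That vertex is x2 = 1.773, x3 = 1.84.
Objective = 0.47·1.773 + 2.12·1.84 = 4.7341.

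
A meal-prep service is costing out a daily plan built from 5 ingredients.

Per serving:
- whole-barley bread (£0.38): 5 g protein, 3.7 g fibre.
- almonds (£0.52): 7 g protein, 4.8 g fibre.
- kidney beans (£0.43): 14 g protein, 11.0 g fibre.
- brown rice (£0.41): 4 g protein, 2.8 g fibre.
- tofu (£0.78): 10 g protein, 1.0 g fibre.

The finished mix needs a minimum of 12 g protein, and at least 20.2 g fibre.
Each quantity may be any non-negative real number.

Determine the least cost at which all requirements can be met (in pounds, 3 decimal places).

This is a linear program. Let x1 = servings of whole-barley bread, x2 = servings of almonds, x3 = servings of kidney beans, x4 = servings of brown rice, x5 = servings of tofu.
min 0.38x1 + 0.52x2 + 0.43x3 + 0.41x4 + 0.78x5 s.t.:
  5x1 + 7x2 + 14x3 + 4x4 + 10x5 ≥ 12   (protein)
  3.7x1 + 4.8x2 + 11x3 + 2.8x4 + 1x5 ≥ 20.2   (fibre)
  x1, x2, x3, x4, x5 ≥ 0.
The minimum-cost mix takes nothing from whole-barley bread, almonds, brown rice, tofu — only kidney beans. The fibre requirement is met with equality.
That vertex is x3 = 1.8364.
Hence cost = 0.43·1.8364 = £0.78965.

£0.790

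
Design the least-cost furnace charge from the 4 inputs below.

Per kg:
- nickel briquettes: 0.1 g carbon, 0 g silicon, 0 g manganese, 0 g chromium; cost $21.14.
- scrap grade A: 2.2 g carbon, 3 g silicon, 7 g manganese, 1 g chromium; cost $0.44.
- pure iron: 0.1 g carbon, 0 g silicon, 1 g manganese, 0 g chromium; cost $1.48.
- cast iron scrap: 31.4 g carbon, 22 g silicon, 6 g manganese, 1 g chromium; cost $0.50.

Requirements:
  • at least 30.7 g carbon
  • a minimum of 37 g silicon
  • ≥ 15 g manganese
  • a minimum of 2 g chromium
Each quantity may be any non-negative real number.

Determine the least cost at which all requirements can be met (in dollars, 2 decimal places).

$1.14

Treat it as an LP. Let x1 = kg of nickel briquettes, x2 = kg of scrap grade A, x3 = kg of pure iron, x4 = kg of cast iron scrap.
Minimise 21.14x1 + 0.44x2 + 1.48x3 + 0.5x4 with:
  0.1x1 + 2.2x2 + 0.1x3 + 31.4x4 ≥ 30.7   (carbon)
  3x2 + 22x4 ≥ 37   (silicon)
  7x2 + 1x3 + 6x4 ≥ 15   (manganese)
  1x2 + 1x4 ≥ 2   (chromium)
  x1, x2, x3, x4 ≥ 0.
At the optimum only scrap grade A, cast iron scrap are positive (nickel briquettes, pure iron = 0). Binding constraints: silicon and manganese.
Optimal quantities: scrap grade A = 0.7941 kg, cast iron scrap = 1.574 kg.
Cost = 0.44·0.7941 + 0.5·1.574 = 1.1364.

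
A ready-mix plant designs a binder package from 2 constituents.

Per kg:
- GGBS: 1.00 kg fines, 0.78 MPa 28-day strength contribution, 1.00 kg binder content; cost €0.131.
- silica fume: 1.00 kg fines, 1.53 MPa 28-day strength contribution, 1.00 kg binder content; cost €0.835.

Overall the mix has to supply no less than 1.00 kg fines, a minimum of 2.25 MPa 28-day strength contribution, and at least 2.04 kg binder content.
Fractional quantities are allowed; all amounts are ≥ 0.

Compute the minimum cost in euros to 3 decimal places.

This is a linear program. Let x1 = kg of GGBS, x2 = kg of silica fume.
min 0.131x1 + 0.835x2 s.t.:
  1x1 + 1x2 ≥ 1   (fines)
  0.78x1 + 1.53x2 ≥ 2.25   (28-day strength contribution)
  1x1 + 1x2 ≥ 2.04   (binder content)
  x1, x2 ≥ 0.
The minimum-cost mix takes nothing from silica fume — only GGBS. The 28-day strength contribution requirement is met with equality.
Solving gives x1 = 2.885.
Cost = 0.131·2.885 = 0.37794.

€0.378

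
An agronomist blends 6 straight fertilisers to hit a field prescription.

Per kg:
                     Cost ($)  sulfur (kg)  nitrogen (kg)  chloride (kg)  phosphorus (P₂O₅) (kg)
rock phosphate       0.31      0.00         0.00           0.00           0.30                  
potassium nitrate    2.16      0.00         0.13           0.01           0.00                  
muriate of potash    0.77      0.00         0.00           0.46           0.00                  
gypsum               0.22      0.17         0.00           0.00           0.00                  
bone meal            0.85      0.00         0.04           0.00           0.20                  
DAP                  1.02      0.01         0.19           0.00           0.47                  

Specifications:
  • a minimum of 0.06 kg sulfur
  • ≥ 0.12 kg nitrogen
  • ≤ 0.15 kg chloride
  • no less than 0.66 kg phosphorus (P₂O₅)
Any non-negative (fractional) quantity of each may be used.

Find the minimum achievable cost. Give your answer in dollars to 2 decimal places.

$1.09

Set it up as a linear program. Let x1 = kg of rock phosphate, x2 = kg of potassium nitrate, x3 = kg of muriate of potash, x4 = kg of gypsum, x5 = kg of bone meal, x6 = kg of DAP.
min 0.31x1 + 2.16x2 + 0.77x3 + 0.22x4 + 0.85x5 + 1.02x6 with:
  0.17x4 + 0.01x6 ≥ 0.06   (sulfur)
  0.13x2 + 0.04x5 + 0.19x6 ≥ 0.12   (nitrogen)
  0.01x2 + 0.46x3 ≤ 0.15   (chloride)
  0.3x1 + 0.2x5 + 0.47x6 ≥ 0.66   (phosphorus (P₂O₅))
  x1, x2, x3, x4, x5, x6 ≥ 0.
At the optimum only rock phosphate, gypsum, DAP are positive (potassium nitrate, muriate of potash, bone meal = 0). Binding constraints: sulfur, nitrogen, phosphorus (P₂O₅).
That vertex is x1 = 1.211, x4 = 0.3158, x6 = 0.6316.
Objective = 0.31·1.211 + 0.22·0.3158 + 1.02·0.6316 = 1.0891.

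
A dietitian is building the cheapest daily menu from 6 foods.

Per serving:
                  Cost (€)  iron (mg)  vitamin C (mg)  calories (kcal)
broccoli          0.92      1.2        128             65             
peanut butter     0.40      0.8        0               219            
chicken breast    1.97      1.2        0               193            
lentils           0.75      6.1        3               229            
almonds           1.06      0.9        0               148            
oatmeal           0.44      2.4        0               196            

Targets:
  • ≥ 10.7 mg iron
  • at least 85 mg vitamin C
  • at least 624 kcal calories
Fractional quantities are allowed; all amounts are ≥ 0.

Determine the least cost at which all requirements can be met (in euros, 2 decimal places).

Let x1 = servings of broccoli, x2 = servings of peanut butter, x3 = servings of chicken breast, x4 = servings of lentils, x5 = servings of almonds, x6 = servings of oatmeal.
Minimize 0.92x1 + 0.4x2 + 1.97x3 + 0.75x4 + 1.06x5 + 0.44x6 s.t.:
  1.2x1 + 0.8x2 + 1.2x3 + 6.1x4 + 0.9x5 + 2.4x6 ≥ 10.7   (iron)
  128x1 + 3x4 ≥ 85   (vitamin C)
  65x1 + 219x2 + 193x3 + 229x4 + 148x5 + 196x6 ≥ 624   (calories)
  x1, x2, x3, x4, x5, x6 ≥ 0.
The cheapest feasible vertex uses only broccoli, lentils, oatmeal; peanut butter, chicken breast, almonds are not used. The iron, vitamin C, calories requirements are met with equality.
That vertex is x1 = 0.6442, x4 = 0.8492, x6 = 1.978.
Hence cost = 0.92·0.6442 + 0.75·0.8492 + 0.44·1.978 = €2.0999.

€2.10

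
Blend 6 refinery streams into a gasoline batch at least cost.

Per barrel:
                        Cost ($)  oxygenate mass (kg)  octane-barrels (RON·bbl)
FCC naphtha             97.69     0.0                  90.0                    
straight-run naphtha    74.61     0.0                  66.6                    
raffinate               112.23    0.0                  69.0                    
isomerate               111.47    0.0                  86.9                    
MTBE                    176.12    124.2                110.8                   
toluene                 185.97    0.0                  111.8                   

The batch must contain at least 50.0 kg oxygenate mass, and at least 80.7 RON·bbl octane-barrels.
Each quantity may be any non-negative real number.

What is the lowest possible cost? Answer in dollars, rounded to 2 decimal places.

$110.08

Let x1 = barrels of FCC naphtha, x2 = barrels of straight-run naphtha, x3 = barrels of raffinate, x4 = barrels of isomerate, x5 = barrels of MTBE, x6 = barrels of toluene.
Minimize 97.69x1 + 74.61x2 + 112.23x3 + 111.47x4 + 176.12x5 + 185.97x6 subject to:
  124.2x5 ≥ 50   (oxygenate mass)
  90x1 + 66.6x2 + 69x3 + 86.9x4 + 110.8x5 + 111.8x6 ≥ 80.7   (octane-barrels)
  x1, x2, x3, x4, x5, x6 ≥ 0.
The cheapest feasible vertex uses only FCC naphtha, MTBE; straight-run naphtha, raffinate, isomerate, toluene are not used. Binding constraints: oxygenate mass and octane-barrels.
Optimal quantities: FCC naphtha = 0.40105 barrels, MTBE = 0.40258 barrels.
Hence cost = 97.69·0.40105 + 176.12·0.40258 = $110.0810.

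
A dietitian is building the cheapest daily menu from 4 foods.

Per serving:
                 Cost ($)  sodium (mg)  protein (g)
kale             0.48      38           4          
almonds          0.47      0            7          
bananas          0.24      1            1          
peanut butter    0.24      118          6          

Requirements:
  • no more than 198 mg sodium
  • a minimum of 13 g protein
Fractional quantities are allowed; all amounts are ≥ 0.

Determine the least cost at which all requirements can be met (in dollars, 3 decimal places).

Let x1 = servings of kale, x2 = servings of almonds, x3 = servings of bananas, x4 = servings of peanut butter.
min 0.48x1 + 0.47x2 + 0.24x3 + 0.24x4 s.t.:
  38x1 + 1x3 + 118x4 ≤ 198   (sodium)
  4x1 + 7x2 + 1x3 + 6x4 ≥ 13   (protein)
  x1, x2, x3, x4 ≥ 0.
The optimal basis is {almonds, peanut butter}; kale, bananas drop out. Binding constraints: sodium and protein.
Optimal quantities: almonds = 0.4189 servings, peanut butter = 1.678 servings.
Cost = 0.47·0.4189 + 0.24·1.678 = 0.59960.

$0.600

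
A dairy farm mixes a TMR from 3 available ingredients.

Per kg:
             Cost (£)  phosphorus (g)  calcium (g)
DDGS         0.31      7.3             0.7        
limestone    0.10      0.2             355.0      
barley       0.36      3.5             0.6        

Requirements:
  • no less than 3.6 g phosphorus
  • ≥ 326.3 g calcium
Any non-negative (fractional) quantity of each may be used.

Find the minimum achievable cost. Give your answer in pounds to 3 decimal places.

£0.237

This is a linear program. Let x1 = kg of DDGS, x2 = kg of limestone, x3 = kg of barley.
min 0.31x1 + 0.1x2 + 0.36x3 with:
  7.3x1 + 0.2x2 + 3.5x3 ≥ 3.6   (phosphorus)
  0.7x1 + 355x2 + 0.6x3 ≥ 326.3   (calcium)
  x1, x2, x3 ≥ 0.
At the optimum only DDGS, limestone are positive (barley = 0). There the phosphorus and calcium constraints are tight.
Solving gives x1 = 0.468, x2 = 0.9182.
Hence cost = 0.31·0.468 + 0.1·0.9182 = £0.23690.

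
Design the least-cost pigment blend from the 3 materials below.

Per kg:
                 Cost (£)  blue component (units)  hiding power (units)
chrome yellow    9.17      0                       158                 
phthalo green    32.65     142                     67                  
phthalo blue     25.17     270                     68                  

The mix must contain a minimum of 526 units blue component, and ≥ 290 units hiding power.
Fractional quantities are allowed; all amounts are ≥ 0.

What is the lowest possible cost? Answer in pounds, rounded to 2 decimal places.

£58.18

Let x1 = kg of chrome yellow, x2 = kg of phthalo green, x3 = kg of phthalo blue.
Minimise 9.17x1 + 32.65x2 + 25.17x3 subject to:
  142x2 + 270x3 ≥ 526   (blue component)
  158x1 + 67x2 + 68x3 ≥ 290   (hiding power)
  x1, x2, x3 ≥ 0.
At the optimum only chrome yellow, phthalo blue are positive (phthalo green = 0). There the blue component and hiding power constraints are tight.
Optimal quantities: chrome yellow = 0.997 kg, phthalo blue = 1.9481 kg.
Total cost: 9.17·0.997 + 25.17·1.9481 = 58.1762.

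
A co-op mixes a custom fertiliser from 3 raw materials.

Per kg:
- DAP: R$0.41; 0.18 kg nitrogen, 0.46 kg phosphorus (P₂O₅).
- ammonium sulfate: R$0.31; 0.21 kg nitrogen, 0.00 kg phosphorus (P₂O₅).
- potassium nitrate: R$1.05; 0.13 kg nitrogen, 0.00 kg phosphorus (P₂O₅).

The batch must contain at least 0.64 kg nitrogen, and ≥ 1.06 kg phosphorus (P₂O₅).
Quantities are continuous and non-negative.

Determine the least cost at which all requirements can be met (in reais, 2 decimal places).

Let x1 = kg of DAP, x2 = kg of ammonium sulfate, x3 = kg of potassium nitrate.
min 0.41x1 + 0.31x2 + 1.05x3 subject to:
  0.18x1 + 0.21x2 + 0.13x3 ≥ 0.64   (nitrogen)
  0.46x1 ≥ 1.06   (phosphorus (P₂O₅))
  x1, x2, x3 ≥ 0.
The cheapest feasible vertex uses only DAP, ammonium sulfate; potassium nitrate is not used. Binding constraints: nitrogen and phosphorus (P₂O₅).
Solving gives x1 = 2.304, x2 = 1.072.
Objective = 0.41·2.304 + 0.31·1.072 = 1.2770.

R$1.28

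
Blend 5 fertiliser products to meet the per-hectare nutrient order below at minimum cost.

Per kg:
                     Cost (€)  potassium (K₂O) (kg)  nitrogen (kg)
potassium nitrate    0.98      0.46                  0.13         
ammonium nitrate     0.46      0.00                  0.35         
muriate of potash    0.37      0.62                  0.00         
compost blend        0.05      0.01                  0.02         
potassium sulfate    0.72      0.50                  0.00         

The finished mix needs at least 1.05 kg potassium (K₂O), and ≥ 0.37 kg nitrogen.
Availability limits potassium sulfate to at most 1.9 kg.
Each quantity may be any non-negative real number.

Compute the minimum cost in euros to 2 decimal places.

Let x1 = kg of potassium nitrate, x2 = kg of ammonium nitrate, x3 = kg of muriate of potash, x4 = kg of compost blend, x5 = kg of potassium sulfate.
Minimise 0.98x1 + 0.46x2 + 0.37x3 + 0.05x4 + 0.72x5 s.t.:
  0.46x1 + 0.62x3 + 0.01x4 + 0.5x5 ≥ 1.05   (potassium (K₂O))
  0.13x1 + 0.35x2 + 0.02x4 ≥ 0.37   (nitrogen)
  x5 ≤ 1.9
  x1, x2, x3, x4, x5 ≥ 0.
The minimum-cost mix takes nothing from potassium nitrate, compost blend, potassium sulfate — only ammonium nitrate, muriate of potash. There the potassium (K₂O) and nitrogen constraints are tight.
That vertex is x2 = 1.057, x3 = 1.694.
Objective = 0.46·1.057 + 0.37·1.694 = 1.1130.

€1.11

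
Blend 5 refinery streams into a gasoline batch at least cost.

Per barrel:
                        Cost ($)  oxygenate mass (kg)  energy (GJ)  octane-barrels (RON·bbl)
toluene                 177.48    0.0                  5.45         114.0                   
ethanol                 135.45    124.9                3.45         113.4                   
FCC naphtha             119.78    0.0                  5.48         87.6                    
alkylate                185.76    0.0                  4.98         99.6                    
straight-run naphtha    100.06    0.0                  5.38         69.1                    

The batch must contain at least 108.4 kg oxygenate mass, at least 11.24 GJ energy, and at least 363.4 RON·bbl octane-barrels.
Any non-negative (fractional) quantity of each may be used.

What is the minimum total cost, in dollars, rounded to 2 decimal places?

$435.05

Let x1 = barrels of toluene, x2 = barrels of ethanol, x3 = barrels of FCC naphtha, x4 = barrels of alkylate, x5 = barrels of straight-run naphtha.
min 177.48x1 + 135.45x2 + 119.78x3 + 185.76x4 + 100.06x5 with:
  124.9x2 ≥ 108.4   (oxygenate mass)
  5.45x1 + 3.45x2 + 5.48x3 + 4.98x4 + 5.38x5 ≥ 11.24   (energy)
  114x1 + 113.4x2 + 87.6x3 + 99.6x4 + 69.1x5 ≥ 363.4   (octane-barrels)
  x1, x2, x3, x4, x5 ≥ 0.
The optimal basis is {ethanol, straight-run naphtha}; toluene, FCC naphtha, alkylate drop out. There the energy and octane-barrels constraints are tight.
So ethanol = 3.17035 barrels, straight-run naphtha = 0.0561909 barrels.
Total cost: 135.45·3.17035 + 100.06·0.0561909 = 435.0464.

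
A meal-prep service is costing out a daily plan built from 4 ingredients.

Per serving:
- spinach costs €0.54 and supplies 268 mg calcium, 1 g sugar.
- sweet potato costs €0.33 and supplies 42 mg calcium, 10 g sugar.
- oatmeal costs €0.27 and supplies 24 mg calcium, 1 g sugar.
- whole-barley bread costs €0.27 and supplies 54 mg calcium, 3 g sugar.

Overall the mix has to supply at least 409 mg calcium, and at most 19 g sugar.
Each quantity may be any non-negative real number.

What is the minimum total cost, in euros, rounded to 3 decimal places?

€0.824

Set it up as a linear program. Let x1 = servings of spinach, x2 = servings of sweet potato, x3 = servings of oatmeal, x4 = servings of whole-barley bread.
min 0.54x1 + 0.33x2 + 0.27x3 + 0.27x4 subject to:
  268x1 + 42x2 + 24x3 + 54x4 ≥ 409   (calcium)
  1x1 + 10x2 + 1x3 + 3x4 ≤ 19   (sugar)
  x1, x2, x3, x4 ≥ 0.
The cheapest feasible vertex uses only spinach; sweet potato, oatmeal, whole-barley bread are not used. There the calcium constraint is tight.
So spinach = 1.526 servings.
Objective = 0.54·1.526 = 0.82404.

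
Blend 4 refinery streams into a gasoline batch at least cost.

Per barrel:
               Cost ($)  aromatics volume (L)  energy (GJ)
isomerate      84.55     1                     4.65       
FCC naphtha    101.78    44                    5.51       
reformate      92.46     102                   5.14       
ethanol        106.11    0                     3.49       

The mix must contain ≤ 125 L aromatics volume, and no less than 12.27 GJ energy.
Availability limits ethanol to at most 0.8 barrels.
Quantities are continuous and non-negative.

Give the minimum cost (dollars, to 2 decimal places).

$221.89

Set it up as a linear program. Let x1 = barrels of isomerate, x2 = barrels of FCC naphtha, x3 = barrels of reformate, x4 = barrels of ethanol.
min 84.55x1 + 101.78x2 + 92.46x3 + 106.11x4 s.t.:
  1x1 + 44x2 + 102x3 ≤ 125   (aromatics volume)
  4.65x1 + 5.51x2 + 5.14x3 + 3.49x4 ≥ 12.27   (energy)
  x4 ≤ 0.8
  x1, x2, x3, x4 ≥ 0.
The minimum-cost mix takes nothing from FCC naphtha, ethanol — only isomerate, reformate. There the aromatics volume and energy constraints are tight.
Solving gives x1 = 1.2981, x3 = 1.2128.
Cost = 84.55·1.2981 + 92.46·1.2128 = 221.8898.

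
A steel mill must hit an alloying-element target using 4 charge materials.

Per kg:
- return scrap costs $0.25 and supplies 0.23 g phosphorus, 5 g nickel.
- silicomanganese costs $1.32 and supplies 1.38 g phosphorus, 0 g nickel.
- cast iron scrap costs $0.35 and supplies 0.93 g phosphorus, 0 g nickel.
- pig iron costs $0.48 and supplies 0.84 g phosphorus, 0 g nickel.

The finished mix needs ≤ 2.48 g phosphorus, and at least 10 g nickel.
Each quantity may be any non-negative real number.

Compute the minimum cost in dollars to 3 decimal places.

Treat it as an LP. Let x1 = kg of return scrap, x2 = kg of silicomanganese, x3 = kg of cast iron scrap, x4 = kg of pig iron.
Minimize 0.25x1 + 1.32x2 + 0.35x3 + 0.48x4 subject to:
  0.23x1 + 1.38x2 + 0.93x3 + 0.84x4 ≤ 2.48   (phosphorus)
  5x1 ≥ 10   (nickel)
  x1, x2, x3, x4 ≥ 0.
The cheapest feasible vertex uses only return scrap; silicomanganese, cast iron scrap, pig iron are not used. The nickel requirement is met with equality.
Solving gives x1 = 2.
Cost = 0.25·2 = 0.50000.

$0.500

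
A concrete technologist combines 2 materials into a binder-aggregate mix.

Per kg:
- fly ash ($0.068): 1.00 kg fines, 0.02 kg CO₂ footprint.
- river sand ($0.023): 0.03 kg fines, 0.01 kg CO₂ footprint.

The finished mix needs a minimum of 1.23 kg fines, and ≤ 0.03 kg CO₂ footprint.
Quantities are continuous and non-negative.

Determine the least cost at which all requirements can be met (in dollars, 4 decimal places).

Let x1 = kg of fly ash, x2 = kg of river sand.
min 0.068x1 + 0.023x2 with:
  1x1 + 0.03x2 ≥ 1.23   (fines)
  0.02x1 + 0.01x2 ≤ 0.03   (CO₂ footprint)
  x1, x2 ≥ 0.
The minimum-cost mix takes nothing from river sand — only fly ash. Binding constraint: fines.
Optimal quantities: fly ash = 1.23 kg.
Hence cost = 0.068·1.23 = $0.083640.

$0.0836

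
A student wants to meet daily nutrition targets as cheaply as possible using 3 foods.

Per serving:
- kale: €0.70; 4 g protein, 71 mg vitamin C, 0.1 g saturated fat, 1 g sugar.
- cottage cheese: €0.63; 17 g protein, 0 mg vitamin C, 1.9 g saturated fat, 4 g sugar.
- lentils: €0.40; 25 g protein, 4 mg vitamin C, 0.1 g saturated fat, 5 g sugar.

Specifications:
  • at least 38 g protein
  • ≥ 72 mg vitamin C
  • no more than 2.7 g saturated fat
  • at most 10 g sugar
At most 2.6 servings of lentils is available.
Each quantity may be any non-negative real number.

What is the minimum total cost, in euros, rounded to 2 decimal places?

This is a linear program. Let x1 = servings of kale, x2 = servings of cottage cheese, x3 = servings of lentils.
min 0.7x1 + 0.63x2 + 0.4x3 s.t.:
  4x1 + 17x2 + 25x3 ≥ 38   (protein)
  71x1 + 4x3 ≥ 72   (vitamin C)
  0.1x1 + 1.9x2 + 0.1x3 ≤ 2.7   (saturated fat)
  1x1 + 4x2 + 5x3 ≤ 10   (sugar)
  x3 ≤ 2.6
  x1, x2, x3 ≥ 0.
At the optimum only kale, lentils are positive (cottage cheese = 0). There the protein and vitamin C constraints are tight.
Solving gives x1 = 0.9369, x3 = 1.37.
Total cost: 0.7·0.9369 + 0.4·1.37 = 1.2038.

€1.20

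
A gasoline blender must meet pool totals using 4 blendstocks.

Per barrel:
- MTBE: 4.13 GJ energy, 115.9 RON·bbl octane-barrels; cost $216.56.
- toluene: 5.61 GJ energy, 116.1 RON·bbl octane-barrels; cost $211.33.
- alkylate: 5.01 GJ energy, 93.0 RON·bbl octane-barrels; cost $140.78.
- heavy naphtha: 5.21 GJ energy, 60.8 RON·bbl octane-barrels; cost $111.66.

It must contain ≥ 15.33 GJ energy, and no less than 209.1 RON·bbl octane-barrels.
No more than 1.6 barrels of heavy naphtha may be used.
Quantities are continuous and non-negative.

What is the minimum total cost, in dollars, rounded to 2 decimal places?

$375.19

Let x1 = barrels of MTBE, x2 = barrels of toluene, x3 = barrels of alkylate, x4 = barrels of heavy naphtha.
Minimize 216.56x1 + 211.33x2 + 140.78x3 + 111.66x4 s.t.:
  4.13x1 + 5.61x2 + 5.01x3 + 5.21x4 ≥ 15.33   (energy)
  115.9x1 + 116.1x2 + 93x3 + 60.8x4 ≥ 209.1   (octane-barrels)
  x4 ≤ 1.6
  x1, x2, x3, x4 ≥ 0.
The cheapest feasible vertex uses only alkylate, heavy naphtha; MTBE, toluene are not used. The energy and the heavy naphtha cap requirements are met with equality.
So alkylate = 1.39601 barrels, heavy naphtha = 1.6 barrels.
Objective = 140.78·1.39601 + 111.66·1.6 = 375.1863.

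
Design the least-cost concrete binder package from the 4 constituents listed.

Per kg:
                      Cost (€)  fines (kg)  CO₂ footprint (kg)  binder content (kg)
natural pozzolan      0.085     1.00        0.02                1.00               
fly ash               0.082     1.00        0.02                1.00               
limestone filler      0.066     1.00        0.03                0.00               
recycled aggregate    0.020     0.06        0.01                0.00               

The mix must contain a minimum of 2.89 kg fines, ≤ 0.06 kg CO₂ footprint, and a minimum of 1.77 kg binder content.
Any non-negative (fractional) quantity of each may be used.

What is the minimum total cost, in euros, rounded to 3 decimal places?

Treat it as an LP. Let x1 = kg of natural pozzolan, x2 = kg of fly ash, x3 = kg of limestone filler, x4 = kg of recycled aggregate.
Minimize 0.085x1 + 0.082x2 + 0.066x3 + 0.02x4 with:
  1x1 + 1x2 + 1x3 + 0.06x4 ≥ 2.89   (fines)
  0.02x1 + 0.02x2 + 0.03x3 + 0.01x4 ≤ 0.06   (CO₂ footprint)
  1x1 + 1x2 ≥ 1.77   (binder content)
  x1, x2, x3, x4 ≥ 0.
The optimal basis is {fly ash, limestone filler}; natural pozzolan, recycled aggregate drop out. The fines and CO₂ footprint requirements are met with equality.
So fly ash = 2.67 kg, limestone filler = 0.22 kg.
Objective = 0.082·2.67 + 0.066·0.22 = 0.23346.

€0.233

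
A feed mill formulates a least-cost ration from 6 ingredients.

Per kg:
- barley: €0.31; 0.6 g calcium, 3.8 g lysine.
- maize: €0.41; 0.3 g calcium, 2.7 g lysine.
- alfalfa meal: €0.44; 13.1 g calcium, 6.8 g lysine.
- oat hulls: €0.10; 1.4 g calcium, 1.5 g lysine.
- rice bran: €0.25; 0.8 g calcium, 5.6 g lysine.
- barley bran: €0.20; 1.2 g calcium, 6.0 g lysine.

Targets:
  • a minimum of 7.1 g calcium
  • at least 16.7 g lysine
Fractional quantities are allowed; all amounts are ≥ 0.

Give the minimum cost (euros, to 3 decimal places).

Treat it as an LP. Let x1 = kg of barley, x2 = kg of maize, x3 = kg of alfalfa meal, x4 = kg of oat hulls, x5 = kg of rice bran, x6 = kg of barley bran.
min 0.31x1 + 0.41x2 + 0.44x3 + 0.1x4 + 0.25x5 + 0.2x6 subject to:
  0.6x1 + 0.3x2 + 13.1x3 + 1.4x4 + 0.8x5 + 1.2x6 ≥ 7.1   (calcium)
  3.8x1 + 2.7x2 + 6.8x3 + 1.5x4 + 5.6x5 + 6x6 ≥ 16.7   (lysine)
  x1, x2, x3, x4, x5, x6 ≥ 0.
The minimum-cost mix takes nothing from barley, maize, oat hulls, rice bran — only alfalfa meal, barley bran. The calcium and lysine requirements are met with equality.
That vertex is x3 = 0.3203, x6 = 2.42.
Objective = 0.44·0.3203 + 0.2·2.42 = 0.62493.

€0.625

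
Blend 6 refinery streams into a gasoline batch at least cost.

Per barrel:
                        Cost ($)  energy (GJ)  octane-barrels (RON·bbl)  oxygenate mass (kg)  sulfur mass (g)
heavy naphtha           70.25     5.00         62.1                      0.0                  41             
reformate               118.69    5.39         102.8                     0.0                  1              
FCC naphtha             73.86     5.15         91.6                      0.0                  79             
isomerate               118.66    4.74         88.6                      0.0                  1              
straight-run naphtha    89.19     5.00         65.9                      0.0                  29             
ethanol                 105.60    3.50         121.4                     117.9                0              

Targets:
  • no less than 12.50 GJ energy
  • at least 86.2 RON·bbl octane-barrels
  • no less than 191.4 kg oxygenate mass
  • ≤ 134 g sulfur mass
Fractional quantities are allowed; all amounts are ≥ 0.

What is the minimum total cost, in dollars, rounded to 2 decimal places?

Set it up as a linear program. Let x1 = barrels of heavy naphtha, x2 = barrels of reformate, x3 = barrels of FCC naphtha, x4 = barrels of isomerate, x5 = barrels of straight-run naphtha, x6 = barrels of ethanol.
Minimise 70.25x1 + 118.69x2 + 73.86x3 + 118.66x4 + 89.19x5 + 105.6x6 subject to:
  5x1 + 5.39x2 + 5.15x3 + 4.74x4 + 5x5 + 3.5x6 ≥ 12.5   (energy)
  62.1x1 + 102.8x2 + 91.6x3 + 88.6x4 + 65.9x5 + 121.4x6 ≥ 86.2   (octane-barrels)
  117.9x6 ≥ 191.4   (oxygenate mass)
  41x1 + 1x2 + 79x3 + 1x4 + 29x5 ≤ 134   (sulfur mass)
  x1, x2, x3, x4, x5, x6 ≥ 0.
The minimum-cost mix takes nothing from reformate, FCC naphtha, isomerate, straight-run naphtha — only heavy naphtha, ethanol. The energy and oxygenate mass requirements are met with equality.
That vertex is x1 = 1.36361, x6 = 1.62341.
Hence cost = 70.25·1.36361 + 105.6·1.62341 = $267.2257.

$267.23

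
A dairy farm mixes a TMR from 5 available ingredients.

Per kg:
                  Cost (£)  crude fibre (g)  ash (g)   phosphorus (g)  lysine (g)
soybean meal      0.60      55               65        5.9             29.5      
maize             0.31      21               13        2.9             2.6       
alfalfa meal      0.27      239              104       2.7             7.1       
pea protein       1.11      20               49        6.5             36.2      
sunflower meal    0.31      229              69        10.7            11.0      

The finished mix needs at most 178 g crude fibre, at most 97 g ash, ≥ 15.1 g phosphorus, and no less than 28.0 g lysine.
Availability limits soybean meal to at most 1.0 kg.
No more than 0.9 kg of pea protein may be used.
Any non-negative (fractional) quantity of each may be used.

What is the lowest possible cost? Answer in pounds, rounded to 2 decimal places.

Let x1 = kg of soybean meal, x2 = kg of maize, x3 = kg of alfalfa meal, x4 = kg of pea protein, x5 = kg of sunflower meal.
Minimise 0.6x1 + 0.31x2 + 0.27x3 + 1.11x4 + 0.31x5 s.t.:
  55x1 + 21x2 + 239x3 + 20x4 + 229x5 ≤ 178   (crude fibre)
  65x1 + 13x2 + 104x3 + 49x4 + 69x5 ≤ 97   (ash)
  5.9x1 + 2.9x2 + 2.7x3 + 6.5x4 + 10.7x5 ≥ 15.1   (phosphorus)
  29.5x1 + 2.6x2 + 7.1x3 + 36.2x4 + 11x5 ≥ 28   (lysine)
  x1 ≤ 1
  x4 ≤ 0.9
  x1, x2, x3, x4, x5 ≥ 0.
The optimal basis is {soybean meal, maize, pea protein, sunflower meal}; alfalfa meal drops out. There the crude fibre, ash, phosphorus, lysine constraints are tight.
Optimal quantities: soybean meal = 0.4992 kg, maize = 2.499 kg, pea protein = 0.05864 kg, sunflower meal = 0.4231 kg.
Total cost: 0.6·0.4992 + 0.31·2.499 + 1.11·0.05864 + 0.31·0.4231 = 1.2705.

£1.27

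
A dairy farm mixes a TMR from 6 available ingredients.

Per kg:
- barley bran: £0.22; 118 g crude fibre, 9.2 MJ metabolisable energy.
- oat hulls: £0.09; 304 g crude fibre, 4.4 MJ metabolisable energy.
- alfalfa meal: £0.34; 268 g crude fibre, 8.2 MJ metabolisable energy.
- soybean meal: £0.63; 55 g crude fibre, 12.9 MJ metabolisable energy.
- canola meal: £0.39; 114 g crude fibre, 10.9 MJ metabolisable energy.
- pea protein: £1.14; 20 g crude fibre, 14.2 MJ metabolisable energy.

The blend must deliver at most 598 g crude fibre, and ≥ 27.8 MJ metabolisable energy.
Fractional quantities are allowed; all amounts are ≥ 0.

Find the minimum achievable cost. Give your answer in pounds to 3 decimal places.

£0.650

This is a linear program. Let x1 = kg of barley bran, x2 = kg of oat hulls, x3 = kg of alfalfa meal, x4 = kg of soybean meal, x5 = kg of canola meal, x6 = kg of pea protein.
Minimize 0.22x1 + 0.09x2 + 0.34x3 + 0.63x4 + 0.39x5 + 1.14x6 s.t.:
  118x1 + 304x2 + 268x3 + 55x4 + 114x5 + 20x6 ≤ 598   (crude fibre)
  9.2x1 + 4.4x2 + 8.2x3 + 12.9x4 + 10.9x5 + 14.2x6 ≥ 27.8   (metabolisable energy)
  x1, x2, x3, x4, x5, x6 ≥ 0.
The cheapest feasible vertex uses only barley bran, oat hulls; alfalfa meal, soybean meal, canola meal, pea protein are not used. There the crude fibre and metabolisable energy constraints are tight.
That vertex is x1 = 2.555, x2 = 0.9752.
Total cost: 0.22·2.555 + 0.09·0.9752 = 0.64987.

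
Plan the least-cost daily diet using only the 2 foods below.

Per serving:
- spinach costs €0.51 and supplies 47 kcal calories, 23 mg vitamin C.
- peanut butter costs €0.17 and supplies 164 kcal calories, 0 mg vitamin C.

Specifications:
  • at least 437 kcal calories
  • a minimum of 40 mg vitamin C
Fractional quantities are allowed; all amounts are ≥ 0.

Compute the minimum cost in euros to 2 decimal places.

€1.26

This is a linear program. Let x1 = servings of spinach, x2 = servings of peanut butter.
Minimize 0.51x1 + 0.17x2 subject to:
  47x1 + 164x2 ≥ 437   (calories)
  23x1 ≥ 40   (vitamin C)
  x1, x2 ≥ 0.
Both inputs are positive at the optimum. Binding constraints: calories and vitamin C.
Optimal quantities: spinach = 1.739 servings, peanut butter = 2.166 servings.
Cost = 0.51·1.739 + 0.17·2.166 = 1.2551.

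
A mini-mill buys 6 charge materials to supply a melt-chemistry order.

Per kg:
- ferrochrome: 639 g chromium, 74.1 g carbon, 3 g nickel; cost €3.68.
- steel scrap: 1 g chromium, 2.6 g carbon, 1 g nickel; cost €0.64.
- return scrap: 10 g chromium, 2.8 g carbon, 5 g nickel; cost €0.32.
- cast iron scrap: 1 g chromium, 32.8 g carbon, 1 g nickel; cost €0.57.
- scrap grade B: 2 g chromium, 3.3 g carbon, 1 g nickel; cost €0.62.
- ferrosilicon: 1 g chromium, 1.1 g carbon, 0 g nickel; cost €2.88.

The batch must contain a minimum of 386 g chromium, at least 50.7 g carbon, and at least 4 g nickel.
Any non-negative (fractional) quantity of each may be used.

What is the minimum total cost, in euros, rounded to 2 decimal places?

€2.42

Let x1 = kg of ferrochrome, x2 = kg of steel scrap, x3 = kg of return scrap, x4 = kg of cast iron scrap, x5 = kg of scrap grade B, x6 = kg of ferrosilicon.
Minimise 3.68x1 + 0.64x2 + 0.32x3 + 0.57x4 + 0.62x5 + 2.88x6 s.t.:
  639x1 + 1x2 + 10x3 + 1x4 + 2x5 + 1x6 ≥ 386   (chromium)
  74.1x1 + 2.6x2 + 2.8x3 + 32.8x4 + 3.3x5 + 1.1x6 ≥ 50.7   (carbon)
  3x1 + 1x2 + 5x3 + 1x4 + 1x5 ≥ 4   (nickel)
  x1, x2, x3, x4, x5, x6 ≥ 0.
The minimum-cost mix takes nothing from steel scrap, scrap grade B, ferrosilicon — only ferrochrome, return scrap, cast iron scrap. There the chromium, carbon, nickel constraints are tight.
That vertex is x1 = 0.5974, x3 = 0.4093, x4 = 0.1612.
Cost = 3.68·0.5974 + 0.32·0.4093 + 0.57·0.1612 = 2.4213.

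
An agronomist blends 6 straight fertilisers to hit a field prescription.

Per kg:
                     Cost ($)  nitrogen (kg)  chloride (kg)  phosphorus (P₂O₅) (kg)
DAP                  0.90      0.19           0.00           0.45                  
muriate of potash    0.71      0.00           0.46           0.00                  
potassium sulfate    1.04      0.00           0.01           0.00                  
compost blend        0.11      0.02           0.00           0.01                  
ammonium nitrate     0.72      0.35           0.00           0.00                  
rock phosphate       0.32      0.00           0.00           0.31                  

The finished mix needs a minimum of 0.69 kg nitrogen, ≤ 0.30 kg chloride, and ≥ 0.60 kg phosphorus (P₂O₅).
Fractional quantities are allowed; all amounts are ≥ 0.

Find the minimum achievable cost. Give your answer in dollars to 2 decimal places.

Let x1 = kg of DAP, x2 = kg of muriate of potash, x3 = kg of potassium sulfate, x4 = kg of compost blend, x5 = kg of ammonium nitrate, x6 = kg of rock phosphate.
Minimise 0.9x1 + 0.71x2 + 1.04x3 + 0.11x4 + 0.72x5 + 0.32x6 with:
  0.19x1 + 0.02x4 + 0.35x5 ≥ 0.69   (nitrogen)
  0.46x2 + 0.01x3 ≤ 0.3   (chloride)
  0.45x1 + 0.01x4 + 0.31x6 ≥ 0.6   (phosphorus (P₂O₅))
  x1, x2, x3, x4, x5, x6 ≥ 0.
The minimum-cost mix takes nothing from DAP, muriate of potash, potassium sulfate, compost blend — only ammonium nitrate, rock phosphate. Binding constraints: nitrogen and phosphorus (P₂O₅).
That vertex is x5 = 1.971, x6 = 1.935.
Hence cost = 0.72·1.971 + 0.32·1.935 = $2.0383.

$2.04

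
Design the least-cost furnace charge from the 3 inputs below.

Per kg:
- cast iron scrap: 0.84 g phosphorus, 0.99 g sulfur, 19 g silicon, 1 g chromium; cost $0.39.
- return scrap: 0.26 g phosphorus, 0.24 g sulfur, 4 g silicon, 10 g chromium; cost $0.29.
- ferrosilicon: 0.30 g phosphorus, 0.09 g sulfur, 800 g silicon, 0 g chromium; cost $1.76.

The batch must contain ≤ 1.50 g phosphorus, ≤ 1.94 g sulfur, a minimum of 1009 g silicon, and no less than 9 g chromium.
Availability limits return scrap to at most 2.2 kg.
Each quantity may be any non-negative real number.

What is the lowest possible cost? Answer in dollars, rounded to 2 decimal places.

Let x1 = kg of cast iron scrap, x2 = kg of return scrap, x3 = kg of ferrosilicon.
Minimize 0.39x1 + 0.29x2 + 1.76x3 with:
  0.84x1 + 0.26x2 + 0.3x3 ≤ 1.5   (phosphorus)
  0.99x1 + 0.24x2 + 0.09x3 ≤ 1.94   (sulfur)
  19x1 + 4x2 + 800x3 ≥ 1009   (silicon)
  1x1 + 10x2 ≥ 9   (chromium)
  x2 ≤ 2.2
  x1, x2, x3 ≥ 0.
The optimal basis is {return scrap, ferrosilicon}; cast iron scrap drops out. Binding constraints: silicon and chromium.
Optimal quantities: return scrap = 0.9 kg, ferrosilicon = 1.257 kg.
Objective = 0.29·0.9 + 1.76·1.257 = 2.4733.

$2.47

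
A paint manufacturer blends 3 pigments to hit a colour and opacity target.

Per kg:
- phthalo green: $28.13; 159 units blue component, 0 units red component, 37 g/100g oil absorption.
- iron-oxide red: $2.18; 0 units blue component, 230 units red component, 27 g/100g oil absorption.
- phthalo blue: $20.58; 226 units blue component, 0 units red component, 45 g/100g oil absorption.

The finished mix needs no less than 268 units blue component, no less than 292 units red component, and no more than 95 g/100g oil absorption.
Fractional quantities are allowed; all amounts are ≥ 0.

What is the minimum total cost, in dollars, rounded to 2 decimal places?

$27.17

Let x1 = kg of phthalo green, x2 = kg of iron-oxide red, x3 = kg of phthalo blue.
Minimize 28.13x1 + 2.18x2 + 20.58x3 s.t.:
  159x1 + 226x3 ≥ 268   (blue component)
  230x2 ≥ 292   (red component)
  37x1 + 27x2 + 45x3 ≤ 95   (oil absorption)
  x1, x2, x3 ≥ 0.
The minimum-cost mix takes nothing from phthalo green — only iron-oxide red, phthalo blue. The blue component and red component requirements are met with equality.
That vertex is x2 = 1.2696, x3 = 1.1858.
Objective = 2.18·1.2696 + 20.58·1.1858 = 27.1715.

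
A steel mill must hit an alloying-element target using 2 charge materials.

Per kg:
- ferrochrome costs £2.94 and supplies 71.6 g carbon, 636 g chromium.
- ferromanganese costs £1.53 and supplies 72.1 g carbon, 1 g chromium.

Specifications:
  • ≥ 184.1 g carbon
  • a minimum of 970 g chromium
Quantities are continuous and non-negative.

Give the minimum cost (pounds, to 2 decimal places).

Let x1 = kg of ferrochrome, x2 = kg of ferromanganese.
Minimise 2.94x1 + 1.53x2 subject to:
  71.6x1 + 72.1x2 ≥ 184.1   (carbon)
  636x1 + 1x2 ≥ 970   (chromium)
  x1, x2 ≥ 0.
Both inputs are positive at the optimum. Binding constraints: carbon and chromium.
Optimal quantities: ferrochrome = 1.524 kg, ferromanganese = 1.04 kg.
Objective = 2.94·1.524 + 1.53·1.04 = 6.0718.

£6.07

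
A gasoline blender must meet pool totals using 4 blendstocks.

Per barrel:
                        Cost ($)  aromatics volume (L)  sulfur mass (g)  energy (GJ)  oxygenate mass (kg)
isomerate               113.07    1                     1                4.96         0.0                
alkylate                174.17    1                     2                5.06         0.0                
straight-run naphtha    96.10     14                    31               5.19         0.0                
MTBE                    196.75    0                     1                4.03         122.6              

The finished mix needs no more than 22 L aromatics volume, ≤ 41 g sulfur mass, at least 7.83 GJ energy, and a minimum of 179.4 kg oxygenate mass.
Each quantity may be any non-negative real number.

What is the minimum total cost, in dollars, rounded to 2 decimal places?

$323.69

This is a linear program. Let x1 = barrels of isomerate, x2 = barrels of alkylate, x3 = barrels of straight-run naphtha, x4 = barrels of MTBE.
Minimise 113.07x1 + 174.17x2 + 96.1x3 + 196.75x4 with:
  1x1 + 1x2 + 14x3 ≤ 22   (aromatics volume)
  1x1 + 2x2 + 31x3 + 1x4 ≤ 41   (sulfur mass)
  4.96x1 + 5.06x2 + 5.19x3 + 4.03x4 ≥ 7.83   (energy)
  122.6x4 ≥ 179.4   (oxygenate mass)
  x1, x2, x3, x4 ≥ 0.
The cheapest feasible vertex uses only straight-run naphtha, MTBE; isomerate, alkylate are not used. Binding constraints: energy and oxygenate mass.
Solving gives x3 = 0.37243, x4 = 1.4633.
Objective = 96.1·0.37243 + 196.75·1.4633 = 323.6948.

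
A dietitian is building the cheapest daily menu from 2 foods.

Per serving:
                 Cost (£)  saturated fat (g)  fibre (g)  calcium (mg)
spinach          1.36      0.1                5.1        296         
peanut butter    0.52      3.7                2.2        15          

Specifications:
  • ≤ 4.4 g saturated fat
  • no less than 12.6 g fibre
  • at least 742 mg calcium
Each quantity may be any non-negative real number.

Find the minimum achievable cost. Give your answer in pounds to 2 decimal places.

Set it up as a linear program. Let x1 = servings of spinach, x2 = servings of peanut butter.
Minimise 1.36x1 + 0.52x2 with:
  0.1x1 + 3.7x2 ≤ 4.4   (saturated fat)
  5.1x1 + 2.2x2 ≥ 12.6   (fibre)
  296x1 + 15x2 ≥ 742   (calcium)
  x1, x2 ≥ 0.
The minimum-cost mix takes nothing from peanut butter — only spinach. The calcium requirement is met with equality.
That vertex is x1 = 2.507.
Cost = 1.36·2.507 = 3.4095.

£3.41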